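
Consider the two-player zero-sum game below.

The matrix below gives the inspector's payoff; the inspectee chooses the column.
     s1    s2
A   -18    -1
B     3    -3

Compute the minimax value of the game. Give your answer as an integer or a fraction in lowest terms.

-57/23

Row minima are -18 and -3, so the inspector's maximin is -3; column maxima are 3 and -1, so the inspectee's minimax is -1. These differ, so the equilibrium is in mixed strategies.
Let the inspector play A with probability p. The inspectee is indifferent when −18p + 3(1−p) = −p − 3(1−p), giving p = 6/23.
Let the inspectee play s1 with probability q. The inspector is indifferent when −18q − (1−q) = 3q − 3(1−q), giving q = 2/23.
The value is -18·(2/23) + (-1)·(21/23) = -57/23.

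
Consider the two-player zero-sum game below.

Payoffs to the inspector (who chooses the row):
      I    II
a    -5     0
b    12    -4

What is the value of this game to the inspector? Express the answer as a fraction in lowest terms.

-20/21

Row minima are -5 and -4, so the inspector's maximin is -4; column maxima are 12 and 0, so the inspectee's minimax is 0. These differ, so the equilibrium is in mixed strategies.
Let the inspector play a with probability p. The inspectee is indifferent when −5p + 12(1−p) = −4(1−p), giving p = 16/21.
Let the inspectee play I with probability q. The inspector is indifferent when −5q = 12q − 4(1−q), giving q = 4/21.
The value is -5·(4/21) + (0)·(17/21) = -20/21.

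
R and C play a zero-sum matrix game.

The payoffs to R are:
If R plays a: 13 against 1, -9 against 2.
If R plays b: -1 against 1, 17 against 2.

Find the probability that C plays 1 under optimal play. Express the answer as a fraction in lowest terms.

13/20

Row minima are -9 and -1, so R's maximin is -1; column maxima are 13 and 17, so C's minimax is 13. These differ, so the equilibrium is in mixed strategies.
Let C play 1 with probability q. R is indifferent when 13q − 9(1−q) = −q + 17(1−q), giving q = 13/20.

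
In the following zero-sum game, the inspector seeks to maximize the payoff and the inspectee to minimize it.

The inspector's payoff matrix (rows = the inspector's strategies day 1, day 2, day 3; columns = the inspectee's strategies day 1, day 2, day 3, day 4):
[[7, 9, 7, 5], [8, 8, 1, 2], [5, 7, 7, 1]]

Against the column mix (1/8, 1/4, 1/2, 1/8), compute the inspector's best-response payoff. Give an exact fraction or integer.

29/4

day 1: (7)·(1/8) + (9)·(1/4) + (7)·(1/2) + (5)·(1/8) = 29/4.
day 2: (8)·(1/8) + (8)·(1/4) + (1)·(1/2) + (2)·(1/8) = 15/4.
day 3: (5)·(1/8) + (7)·(1/4) + (7)·(1/2) + (1)·(1/8) = 6.
The best pure response is day 1 with expected payoff 29/4.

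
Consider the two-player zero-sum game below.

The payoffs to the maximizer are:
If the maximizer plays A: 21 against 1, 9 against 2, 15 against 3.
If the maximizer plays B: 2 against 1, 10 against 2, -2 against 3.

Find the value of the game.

Column 1 is strictly dominated by 3 for the minimizer (it gives the maximizer more in every row).
The remaining 2×2 game on (A, B) × (2, 3) has no saddle point. Let the maximizer play A with probability p; indifference gives 9p + 10(1−p) = 15p − 2(1−p), so p = 2/3.
Similarly the minimizer's optimal q on 2 is 17/18, and the value is 9·(17/18) + (15)·(1/18) = 28/3.

28/3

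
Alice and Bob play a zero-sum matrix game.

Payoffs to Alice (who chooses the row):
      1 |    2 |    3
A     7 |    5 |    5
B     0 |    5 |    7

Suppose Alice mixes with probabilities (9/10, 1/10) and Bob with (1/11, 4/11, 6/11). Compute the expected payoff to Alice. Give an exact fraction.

Against (1/11, 4/11, 6/11), each row's expected payoff is A: 57/11; B: 62/11.
Taking the (9/10, 1/10)-weighted average: (9/10)·(57/11) + (1/10)·(62/11) = 115/22.

115/22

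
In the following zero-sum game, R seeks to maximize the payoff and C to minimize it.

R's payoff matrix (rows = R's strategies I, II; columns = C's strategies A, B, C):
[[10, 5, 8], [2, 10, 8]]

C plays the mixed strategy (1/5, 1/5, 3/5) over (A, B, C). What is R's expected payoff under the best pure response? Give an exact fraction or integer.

I: (10)·(1/5) + (5)·(1/5) + (8)·(3/5) = 39/5.
II: (2)·(1/5) + (10)·(1/5) + (8)·(3/5) = 36/5.
The best pure response is I with expected payoff 39/5.

39/5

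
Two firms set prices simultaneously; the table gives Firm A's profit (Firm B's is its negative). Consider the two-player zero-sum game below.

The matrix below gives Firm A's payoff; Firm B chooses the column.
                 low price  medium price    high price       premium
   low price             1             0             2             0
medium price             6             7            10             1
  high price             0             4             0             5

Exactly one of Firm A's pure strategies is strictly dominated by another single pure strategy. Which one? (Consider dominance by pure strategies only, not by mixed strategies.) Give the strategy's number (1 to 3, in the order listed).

1

Compare low price with medium price: 6 > 1, 7 > 0, 10 > 2, 1 > 0.
So medium price strictly dominates low price for Firm A; low price is strictly dominated.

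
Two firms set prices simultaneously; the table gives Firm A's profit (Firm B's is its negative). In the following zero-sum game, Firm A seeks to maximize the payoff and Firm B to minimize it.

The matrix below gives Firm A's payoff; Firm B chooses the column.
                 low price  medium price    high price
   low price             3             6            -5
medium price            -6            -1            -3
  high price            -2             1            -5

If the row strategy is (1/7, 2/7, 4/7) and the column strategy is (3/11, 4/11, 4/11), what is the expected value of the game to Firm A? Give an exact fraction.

-13/7

Against (3/11, 4/11, 4/11), each row's expected payoff is low price: 13/11; medium price: -34/11; high price: -2.
Taking the (1/7, 2/7, 4/7)-weighted average: (1/7)·(13/11) + (2/7)·(-34/11) + (4/7)·(-2) = -13/7.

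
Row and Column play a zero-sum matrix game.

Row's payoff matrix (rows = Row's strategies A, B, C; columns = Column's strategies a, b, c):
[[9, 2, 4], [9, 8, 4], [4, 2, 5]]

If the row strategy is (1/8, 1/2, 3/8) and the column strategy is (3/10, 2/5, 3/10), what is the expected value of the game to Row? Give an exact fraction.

Against (3/10, 2/5, 3/10), each row's expected payoff is A: 47/10; B: 71/10; C: 7/2.
Taking the (1/8, 1/2, 3/8)-weighted average: (1/8)·(47/10) + (1/2)·(71/10) + (3/8)·(7/2) = 109/20.

109/20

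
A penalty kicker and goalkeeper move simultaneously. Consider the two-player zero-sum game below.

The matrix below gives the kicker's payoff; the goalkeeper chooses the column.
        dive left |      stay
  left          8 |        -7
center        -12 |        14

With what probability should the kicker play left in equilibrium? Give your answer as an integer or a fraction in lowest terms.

26/41

Row minima are -7 and -12, so the kicker's maximin is -7; column maxima are 8 and 14, so the goalkeeper's minimax is 8. These differ, so the equilibrium is in mixed strategies.
Let the kicker play left with probability p. The goalkeeper is indifferent when 8p − 12(1−p) = −7p + 14(1−p), giving p = 26/41.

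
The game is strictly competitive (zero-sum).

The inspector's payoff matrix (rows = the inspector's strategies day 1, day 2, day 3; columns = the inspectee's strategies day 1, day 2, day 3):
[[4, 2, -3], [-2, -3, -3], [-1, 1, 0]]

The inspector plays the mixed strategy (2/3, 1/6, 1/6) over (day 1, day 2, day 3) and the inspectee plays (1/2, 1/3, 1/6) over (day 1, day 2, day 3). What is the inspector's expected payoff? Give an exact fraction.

Against (1/2, 1/3, 1/6), each row's expected payoff is day 1: 13/6; day 2: -5/2; day 3: -1/6.
Taking the (2/3, 1/6, 1/6)-weighted average: (2/3)·(13/6) + (1/6)·(-5/2) + (1/6)·(-1/6) = 1.

1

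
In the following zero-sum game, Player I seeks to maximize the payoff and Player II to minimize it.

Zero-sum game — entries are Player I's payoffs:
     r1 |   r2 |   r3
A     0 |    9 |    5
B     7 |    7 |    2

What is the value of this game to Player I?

Column r2 is strictly dominated by r3 for Player II (it gives Player I more in every row).
The remaining 2×2 game on (A, B) × (r1, r3) has no saddle point. Let Player I play A with probability p; indifference gives 7(1−p) = 5p + 2(1−p), so p = 1/2.
Similarly Player II's optimal q on r1 is 3/10, and the value is 0·(3/10) + (5)·(7/10) = 7/2.

7/2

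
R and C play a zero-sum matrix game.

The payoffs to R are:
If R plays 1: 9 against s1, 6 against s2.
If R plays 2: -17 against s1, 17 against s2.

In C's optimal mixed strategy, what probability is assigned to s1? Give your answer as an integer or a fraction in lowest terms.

11/37

Row minima are 6 and -17, so R's maximin is 6; column maxima are 9 and 17, so C's minimax is 9. These differ, so the equilibrium is in mixed strategies.
Let C play s1 with probability q. R is indifferent when 9q + 6(1−q) = −17q + 17(1−q), giving q = 11/37.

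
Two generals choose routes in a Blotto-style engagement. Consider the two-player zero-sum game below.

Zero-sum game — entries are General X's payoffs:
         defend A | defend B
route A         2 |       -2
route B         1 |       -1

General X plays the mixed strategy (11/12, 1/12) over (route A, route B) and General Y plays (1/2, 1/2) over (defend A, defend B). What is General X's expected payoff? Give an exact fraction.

Against (1/2, 1/2), each row's expected payoff is route A: 0; route B: 0.
Taking the (11/12, 1/12)-weighted average: (11/12)·(0) + (1/12)·(0) = 0.

0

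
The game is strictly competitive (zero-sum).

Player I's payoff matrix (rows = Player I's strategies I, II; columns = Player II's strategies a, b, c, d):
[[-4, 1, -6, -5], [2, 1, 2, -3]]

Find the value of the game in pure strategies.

-3

Row minima: -6, -3 → Player I's maximin is -3.
Column maxima: 2, 1, 2, -3 → Player II's minimax is -3.
They coincide at (II, d), so the value is -3.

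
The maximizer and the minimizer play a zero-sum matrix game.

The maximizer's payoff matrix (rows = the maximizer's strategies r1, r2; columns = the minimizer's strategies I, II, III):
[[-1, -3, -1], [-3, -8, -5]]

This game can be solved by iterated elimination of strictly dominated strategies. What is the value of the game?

Column I is strictly dominated by II for the minimizer (-3<-1, -8<-3); eliminate I.
Column III is strictly dominated by II for the minimizer (-3<-1, -8<-5); eliminate III.
Row r2 is strictly dominated by row r1 (-3>-8); eliminate r2.
Only (r1, II) remains, with payoff -3.

-3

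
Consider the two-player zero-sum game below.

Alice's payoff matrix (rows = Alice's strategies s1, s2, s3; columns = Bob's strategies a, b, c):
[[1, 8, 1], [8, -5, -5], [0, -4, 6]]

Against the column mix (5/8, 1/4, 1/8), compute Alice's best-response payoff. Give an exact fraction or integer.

s1: (1)·(5/8) + (8)·(1/4) + (1)·(1/8) = 11/4.
s2: (8)·(5/8) + (-5)·(1/4) + (-5)·(1/8) = 25/8.
s3: (0)·(5/8) + (-4)·(1/4) + (6)·(1/8) = -1/4.
The best pure response is s2 with expected payoff 25/8.

25/8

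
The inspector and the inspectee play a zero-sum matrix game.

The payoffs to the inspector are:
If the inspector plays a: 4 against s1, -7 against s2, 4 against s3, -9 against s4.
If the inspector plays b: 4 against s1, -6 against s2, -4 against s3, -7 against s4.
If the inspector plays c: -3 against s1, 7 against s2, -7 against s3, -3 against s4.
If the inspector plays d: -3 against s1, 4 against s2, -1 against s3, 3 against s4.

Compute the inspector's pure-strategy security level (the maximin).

-3

The worst-case payoff for each row is a: -9, b: -7, c: -7, d: -3.
The best of these is -3.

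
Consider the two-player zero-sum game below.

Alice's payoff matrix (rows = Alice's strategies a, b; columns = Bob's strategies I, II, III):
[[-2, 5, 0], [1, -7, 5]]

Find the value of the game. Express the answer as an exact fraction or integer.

Column III is strictly dominated by I for Bob (it gives Alice more in every row).
The remaining 2×2 game on (a, b) × (I, II) has no saddle point. Let Alice play a with probability p; indifference gives −2p + (1−p) = 5p − 7(1−p), so p = 8/15.
Similarly Bob's optimal q on I is 4/5, and the value is -2·(4/5) + (5)·(1/5) = -3/5.

-3/5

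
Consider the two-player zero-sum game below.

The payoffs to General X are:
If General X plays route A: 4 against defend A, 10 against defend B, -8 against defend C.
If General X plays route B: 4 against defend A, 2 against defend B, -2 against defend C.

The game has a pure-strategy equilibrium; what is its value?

-2

Row minima: -8, -2 → General X's maximin is -2.
Column maxima: 4, 10, -2 → General Y's minimax is -2.
They coincide at (route B, defend C), so the value is -2.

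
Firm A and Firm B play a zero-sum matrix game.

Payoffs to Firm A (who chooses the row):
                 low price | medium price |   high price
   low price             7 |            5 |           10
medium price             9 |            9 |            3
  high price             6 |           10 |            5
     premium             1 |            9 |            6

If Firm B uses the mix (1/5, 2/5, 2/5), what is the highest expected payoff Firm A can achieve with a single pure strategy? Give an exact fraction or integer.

37/5

low price: (7)·(1/5) + (5)·(2/5) + (10)·(2/5) = 37/5.
medium price: (9)·(1/5) + (9)·(2/5) + (3)·(2/5) = 33/5.
high price: (6)·(1/5) + (10)·(2/5) + (5)·(2/5) = 36/5.
premium: (1)·(1/5) + (9)·(2/5) + (6)·(2/5) = 31/5.
The best pure response is low price with expected payoff 37/5.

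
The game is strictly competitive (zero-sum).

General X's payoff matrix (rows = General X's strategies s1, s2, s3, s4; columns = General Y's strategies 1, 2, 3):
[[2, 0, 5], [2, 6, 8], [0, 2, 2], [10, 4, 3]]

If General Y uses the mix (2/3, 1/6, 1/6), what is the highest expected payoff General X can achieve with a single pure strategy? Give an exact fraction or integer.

s1: (2)·(2/3) + (0)·(1/6) + (5)·(1/6) = 13/6.
s2: (2)·(2/3) + (6)·(1/6) + (8)·(1/6) = 11/3.
s3: (0)·(2/3) + (2)·(1/6) + (2)·(1/6) = 2/3.
s4: (10)·(2/3) + (4)·(1/6) + (3)·(1/6) = 47/6.
The best pure response is s4 with expected payoff 47/6.

47/6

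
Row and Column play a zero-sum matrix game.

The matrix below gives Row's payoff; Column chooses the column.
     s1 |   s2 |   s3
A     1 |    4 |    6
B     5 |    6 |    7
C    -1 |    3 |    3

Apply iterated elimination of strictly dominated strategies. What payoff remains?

Column s2 is strictly dominated by s1 for Column (1<4, 5<6, -1<3); eliminate s2.
Row A is strictly dominated by row B (5>1, 7>6); eliminate A.
Column s3 is strictly dominated by s1 for Column (5<7, -1<3); eliminate s3.
Row C is strictly dominated by row B (5>-1); eliminate C.
Only (B, s1) remains, with payoff 5.

5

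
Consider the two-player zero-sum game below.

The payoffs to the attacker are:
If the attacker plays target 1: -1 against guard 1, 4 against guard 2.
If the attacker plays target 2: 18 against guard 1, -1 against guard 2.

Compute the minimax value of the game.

Row minima are -1 and -1, so the attacker's maximin is -1; column maxima are 18 and 4, so the defender's minimax is 4. These differ, so the equilibrium is in mixed strategies.
Let the attacker play target 1 with probability p. The defender is indifferent when −p + 18(1−p) = 4p − (1−p), giving p = 19/24.
Let the defender play guard 1 with probability q. The attacker is indifferent when −q + 4(1−q) = 18q − (1−q), giving q = 5/24.
The value is -1·(5/24) + (4)·(19/24) = 71/24.

71/24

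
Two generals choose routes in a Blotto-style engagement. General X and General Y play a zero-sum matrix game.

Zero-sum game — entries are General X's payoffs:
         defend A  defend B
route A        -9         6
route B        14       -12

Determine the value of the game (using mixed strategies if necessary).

Row minima are -9 and -12, so General X's maximin is -9; column maxima are 14 and 6, so General Y's minimax is 6. These differ, so the equilibrium is in mixed strategies.
Let General X play route A with probability p. General Y is indifferent when −9p + 14(1−p) = 6p − 12(1−p), giving p = 26/41.
Let General Y play defend A with probability q. General X is indifferent when −9q + 6(1−q) = 14q − 12(1−q), giving q = 18/41.
The value is -9·(18/41) + (6)·(23/41) = -24/41.

-24/41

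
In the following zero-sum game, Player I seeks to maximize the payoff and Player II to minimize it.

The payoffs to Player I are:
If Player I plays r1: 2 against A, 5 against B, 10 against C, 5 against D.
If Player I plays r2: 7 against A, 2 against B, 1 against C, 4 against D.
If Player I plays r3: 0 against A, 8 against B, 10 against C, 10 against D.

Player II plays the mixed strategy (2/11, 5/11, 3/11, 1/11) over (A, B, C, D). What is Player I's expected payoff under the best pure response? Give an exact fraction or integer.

r1: (2)·(2/11) + (5)·(5/11) + (10)·(3/11) + (5)·(1/11) = 64/11.
r2: (7)·(2/11) + (2)·(5/11) + (1)·(3/11) + (4)·(1/11) = 31/11.
r3: (0)·(2/11) + (8)·(5/11) + (10)·(3/11) + (10)·(1/11) = 80/11.
The best pure response is r3 with expected payoff 80/11.

80/11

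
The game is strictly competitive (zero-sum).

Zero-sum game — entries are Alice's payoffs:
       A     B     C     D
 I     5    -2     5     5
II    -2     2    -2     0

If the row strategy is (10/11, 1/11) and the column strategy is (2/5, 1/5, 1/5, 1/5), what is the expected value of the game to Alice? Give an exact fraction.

16/5

Against (2/5, 1/5, 1/5, 1/5), each row's expected payoff is I: 18/5; II: -4/5.
Taking the (10/11, 1/11)-weighted average: (10/11)·(18/5) + (1/11)·(-4/5) = 16/5.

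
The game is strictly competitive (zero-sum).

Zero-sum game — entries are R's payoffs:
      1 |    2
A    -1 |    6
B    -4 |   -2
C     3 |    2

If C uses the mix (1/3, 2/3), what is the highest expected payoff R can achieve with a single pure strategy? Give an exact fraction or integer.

A: (-1)·(1/3) + (6)·(2/3) = 11/3.
B: (-4)·(1/3) + (-2)·(2/3) = -8/3.
C: (3)·(1/3) + (2)·(2/3) = 7/3.
The best pure response is A with expected payoff 11/3.

11/3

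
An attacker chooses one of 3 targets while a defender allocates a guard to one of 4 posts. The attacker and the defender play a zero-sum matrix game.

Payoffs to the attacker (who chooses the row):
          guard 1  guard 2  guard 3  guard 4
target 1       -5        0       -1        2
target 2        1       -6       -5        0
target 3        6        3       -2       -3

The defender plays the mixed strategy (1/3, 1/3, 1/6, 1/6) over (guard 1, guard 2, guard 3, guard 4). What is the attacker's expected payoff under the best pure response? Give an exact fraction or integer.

target 1: (-5)·(1/3) + (0)·(1/3) + (-1)·(1/6) + (2)·(1/6) = -3/2.
target 2: (1)·(1/3) + (-6)·(1/3) + (-5)·(1/6) + (0)·(1/6) = -5/2.
target 3: (6)·(1/3) + (3)·(1/3) + (-2)·(1/6) + (-3)·(1/6) = 13/6.
The best pure response is target 3 with expected payoff 13/6.

13/6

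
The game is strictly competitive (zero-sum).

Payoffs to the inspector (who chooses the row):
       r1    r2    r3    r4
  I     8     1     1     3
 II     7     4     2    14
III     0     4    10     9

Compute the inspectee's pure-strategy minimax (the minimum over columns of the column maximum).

The worst case (largest entry) in each column is r1: 8, r2: 4, r3: 10, r4: 14.
The best (smallest) of these is 4.

4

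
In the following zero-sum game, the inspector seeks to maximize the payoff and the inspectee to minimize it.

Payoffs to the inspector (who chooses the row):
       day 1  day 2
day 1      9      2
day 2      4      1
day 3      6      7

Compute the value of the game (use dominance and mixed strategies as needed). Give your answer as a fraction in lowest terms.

Row day 2 is strictly dominated by row day 1, so the inspector never plays it.
The remaining 2×2 game on (day 1, day 3) × (day 1, day 2) has no saddle point. Let the inspector play day 1 with probability p; indifference gives 9p + 6(1−p) = 2p + 7(1−p), so p = 1/8.
Similarly the inspectee's optimal q on day 1 is 5/8, and the value is 9·(5/8) + (2)·(3/8) = 51/8.

51/8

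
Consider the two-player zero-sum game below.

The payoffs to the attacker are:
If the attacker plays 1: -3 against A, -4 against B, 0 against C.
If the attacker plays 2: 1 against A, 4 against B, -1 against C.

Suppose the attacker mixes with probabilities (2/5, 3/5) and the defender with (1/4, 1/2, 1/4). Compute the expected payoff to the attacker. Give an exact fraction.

1/10

Against (1/4, 1/2, 1/4), each row's expected payoff is 1: -11/4; 2: 2.
Taking the (2/5, 3/5)-weighted average: (2/5)·(-11/4) + (3/5)·(2) = 1/10.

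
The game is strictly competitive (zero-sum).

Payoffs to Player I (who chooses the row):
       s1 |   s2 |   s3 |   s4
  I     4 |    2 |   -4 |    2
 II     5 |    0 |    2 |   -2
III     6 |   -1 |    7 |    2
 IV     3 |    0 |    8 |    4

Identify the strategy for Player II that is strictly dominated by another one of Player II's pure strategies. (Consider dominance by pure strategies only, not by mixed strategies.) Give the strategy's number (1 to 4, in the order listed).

Player II prefers columns that give Player I less. Compare s1 with s2: 2 < 4, 0 < 5, -1 < 6, 0 < 3.
So s2 strictly dominates s1 for Player II; s1 is strictly dominated.

1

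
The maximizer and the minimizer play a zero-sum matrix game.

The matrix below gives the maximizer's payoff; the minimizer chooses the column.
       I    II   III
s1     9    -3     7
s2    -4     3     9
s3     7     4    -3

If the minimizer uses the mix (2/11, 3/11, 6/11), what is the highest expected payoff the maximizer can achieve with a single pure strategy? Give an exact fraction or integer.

s1: (9)·(2/11) + (-3)·(3/11) + (7)·(6/11) = 51/11.
s2: (-4)·(2/11) + (3)·(3/11) + (9)·(6/11) = 5.
s3: (7)·(2/11) + (4)·(3/11) + (-3)·(6/11) = 8/11.
The best pure response is s2 with expected payoff 5.

5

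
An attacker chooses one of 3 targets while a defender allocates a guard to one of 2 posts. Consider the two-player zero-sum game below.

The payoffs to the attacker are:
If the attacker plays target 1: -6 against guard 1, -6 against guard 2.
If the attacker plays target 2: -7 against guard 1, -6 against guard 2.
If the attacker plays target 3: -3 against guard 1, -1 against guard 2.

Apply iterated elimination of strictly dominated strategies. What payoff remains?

-3

Row target 2 is strictly dominated by row target 3 (-3>-7, -1>-6); eliminate target 2.
Row target 1 is strictly dominated by row target 3 (-3>-6, -1>-6); eliminate target 1.
Column guard 2 is strictly dominated by guard 1 for the defender (-3<-1); eliminate guard 2.
Only (target 3, guard 1) remains, with payoff -3.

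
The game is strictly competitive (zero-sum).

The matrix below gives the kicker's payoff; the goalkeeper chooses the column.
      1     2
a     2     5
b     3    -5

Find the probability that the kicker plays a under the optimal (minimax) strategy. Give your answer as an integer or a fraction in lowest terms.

Row minima are 2 and -5, so the kicker's maximin is 2; column maxima are 3 and 5, so the goalkeeper's minimax is 3. These differ, so the equilibrium is in mixed strategies.
Let the kicker play a with probability p. The goalkeeper is indifferent when 2p + 3(1−p) = 5p − 5(1−p), giving p = 8/11.

8/11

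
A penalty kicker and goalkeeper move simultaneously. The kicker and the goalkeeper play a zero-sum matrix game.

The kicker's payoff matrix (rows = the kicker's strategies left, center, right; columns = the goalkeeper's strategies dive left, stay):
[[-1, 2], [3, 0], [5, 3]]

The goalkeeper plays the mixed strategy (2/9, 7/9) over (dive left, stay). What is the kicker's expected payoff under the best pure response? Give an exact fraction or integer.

left: (-1)·(2/9) + (2)·(7/9) = 4/3.
center: (3)·(2/9) + (0)·(7/9) = 2/3.
right: (5)·(2/9) + (3)·(7/9) = 31/9.
The best pure response is right with expected payoff 31/9.

31/9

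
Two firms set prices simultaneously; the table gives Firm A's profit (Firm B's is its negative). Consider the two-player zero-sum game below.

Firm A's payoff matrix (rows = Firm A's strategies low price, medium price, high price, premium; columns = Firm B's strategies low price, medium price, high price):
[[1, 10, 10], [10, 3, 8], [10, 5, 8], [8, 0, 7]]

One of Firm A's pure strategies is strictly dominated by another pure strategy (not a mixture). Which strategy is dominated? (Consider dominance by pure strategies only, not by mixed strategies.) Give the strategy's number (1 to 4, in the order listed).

Compare premium with medium price: 10 > 8, 3 > 0, 8 > 7.
So medium price strictly dominates premium for Firm A; premium is strictly dominated.

4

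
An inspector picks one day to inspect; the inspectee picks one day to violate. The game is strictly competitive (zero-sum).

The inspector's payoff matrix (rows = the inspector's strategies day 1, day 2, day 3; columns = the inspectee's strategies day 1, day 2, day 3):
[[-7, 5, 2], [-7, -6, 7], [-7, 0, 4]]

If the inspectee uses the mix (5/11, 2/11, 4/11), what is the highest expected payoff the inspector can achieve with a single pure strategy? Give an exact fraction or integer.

-17/11

day 1: (-7)·(5/11) + (5)·(2/11) + (2)·(4/11) = -17/11.
day 2: (-7)·(5/11) + (-6)·(2/11) + (7)·(4/11) = -19/11.
day 3: (-7)·(5/11) + (0)·(2/11) + (4)·(4/11) = -19/11.
The best pure response is day 1 with expected payoff -17/11.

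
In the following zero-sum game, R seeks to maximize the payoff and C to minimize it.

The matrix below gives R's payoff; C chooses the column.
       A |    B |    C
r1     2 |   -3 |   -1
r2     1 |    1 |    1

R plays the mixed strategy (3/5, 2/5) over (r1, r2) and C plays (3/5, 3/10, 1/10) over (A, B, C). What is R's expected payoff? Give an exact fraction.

Against (3/5, 3/10, 1/10), each row's expected payoff is r1: 1/5; r2: 1.
Taking the (3/5, 2/5)-weighted average: (3/5)·(1/5) + (2/5)·(1) = 13/25.

13/25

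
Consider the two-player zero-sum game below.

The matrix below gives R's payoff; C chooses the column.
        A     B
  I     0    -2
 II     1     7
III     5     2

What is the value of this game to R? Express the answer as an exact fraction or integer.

11/3

Row I is strictly dominated by row III, so R never plays it.
The remaining 2×2 game on (II, III) × (A, B) has no saddle point. Let R play II with probability p; indifference gives p + 5(1−p) = 7p + 2(1−p), so p = 1/3.
Similarly C's optimal q on A is 5/9, and the value is 1·(5/9) + (7)·(4/9) = 11/3.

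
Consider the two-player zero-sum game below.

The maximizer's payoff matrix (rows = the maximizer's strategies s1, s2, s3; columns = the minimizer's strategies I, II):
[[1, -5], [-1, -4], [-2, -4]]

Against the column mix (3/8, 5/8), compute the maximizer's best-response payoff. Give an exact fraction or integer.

-11/4

s1: (1)·(3/8) + (-5)·(5/8) = -11/4.
s2: (-1)·(3/8) + (-4)·(5/8) = -23/8.
s3: (-2)·(3/8) + (-4)·(5/8) = -13/4.
The best pure response is s1 with expected payoff -11/4.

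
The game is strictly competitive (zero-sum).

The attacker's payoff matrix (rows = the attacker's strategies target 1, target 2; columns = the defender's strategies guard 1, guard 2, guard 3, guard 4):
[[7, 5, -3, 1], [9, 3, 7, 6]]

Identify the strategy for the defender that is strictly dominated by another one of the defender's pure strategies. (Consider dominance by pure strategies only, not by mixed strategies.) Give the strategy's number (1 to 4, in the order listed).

1

The defender prefers columns that give the attacker less. Compare guard 1 with guard 2: 5 < 7, 3 < 9.
So guard 2 strictly dominates guard 1 for the defender; guard 1 is strictly dominated.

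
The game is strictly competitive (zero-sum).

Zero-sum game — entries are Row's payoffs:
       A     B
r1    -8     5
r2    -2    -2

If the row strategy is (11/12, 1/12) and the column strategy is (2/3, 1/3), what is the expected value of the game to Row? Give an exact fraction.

-127/36

Against (2/3, 1/3), each row's expected payoff is r1: -11/3; r2: -2.
Taking the (11/12, 1/12)-weighted average: (11/12)·(-11/3) + (1/12)·(-2) = -127/36.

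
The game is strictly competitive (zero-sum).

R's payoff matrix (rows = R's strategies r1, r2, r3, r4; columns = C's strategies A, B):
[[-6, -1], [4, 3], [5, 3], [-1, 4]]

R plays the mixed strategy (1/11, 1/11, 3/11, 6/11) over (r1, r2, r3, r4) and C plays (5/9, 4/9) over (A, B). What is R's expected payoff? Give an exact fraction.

175/99

Against (5/9, 4/9), each row's expected payoff is r1: -34/9; r2: 32/9; r3: 37/9; r4: 11/9.
Taking the (1/11, 1/11, 3/11, 6/11)-weighted average: (1/11)·(-34/9) + (1/11)·(32/9) + (3/11)·(37/9) + (6/11)·(11/9) = 175/99.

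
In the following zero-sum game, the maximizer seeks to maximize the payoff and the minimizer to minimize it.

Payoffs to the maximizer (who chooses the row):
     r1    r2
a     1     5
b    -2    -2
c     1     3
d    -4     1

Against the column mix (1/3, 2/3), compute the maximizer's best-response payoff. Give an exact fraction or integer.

a: (1)·(1/3) + (5)·(2/3) = 11/3.
b: (-2)·(1/3) + (-2)·(2/3) = -2.
c: (1)·(1/3) + (3)·(2/3) = 7/3.
d: (-4)·(1/3) + (1)·(2/3) = -2/3.
The best pure response is a with expected payoff 11/3.

11/3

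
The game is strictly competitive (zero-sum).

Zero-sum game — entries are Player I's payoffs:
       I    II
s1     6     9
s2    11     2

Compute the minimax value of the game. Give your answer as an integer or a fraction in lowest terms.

Row minima are 6 and 2, so Player I's maximin is 6; column maxima are 11 and 9, so Player II's minimax is 9. These differ, so the equilibrium is in mixed strategies.
Let Player I play s1 with probability p. Player II is indifferent when 6p + 11(1−p) = 9p + 2(1−p), giving p = 3/4.
Let Player II play I with probability q. Player I is indifferent when 6q + 9(1−q) = 11q + 2(1−q), giving q = 7/12.
The value is 6·(7/12) + (9)·(5/12) = 29/4.

29/4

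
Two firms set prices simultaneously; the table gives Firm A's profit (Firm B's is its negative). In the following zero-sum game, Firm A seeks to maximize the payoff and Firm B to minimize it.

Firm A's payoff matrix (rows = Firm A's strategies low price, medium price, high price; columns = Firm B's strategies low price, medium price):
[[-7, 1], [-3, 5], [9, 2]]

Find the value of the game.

Row low price is strictly dominated by row medium price, so Firm A never plays it.
The remaining 2×2 game on (medium price, high price) × (low price, medium price) has no saddle point. Let Firm A play medium price with probability p; indifference gives −3p + 9(1−p) = 5p + 2(1−p), so p = 7/15.
Similarly Firm B's optimal q on low price is 1/5, and the value is -3·(1/5) + (5)·(4/5) = 17/5.

17/5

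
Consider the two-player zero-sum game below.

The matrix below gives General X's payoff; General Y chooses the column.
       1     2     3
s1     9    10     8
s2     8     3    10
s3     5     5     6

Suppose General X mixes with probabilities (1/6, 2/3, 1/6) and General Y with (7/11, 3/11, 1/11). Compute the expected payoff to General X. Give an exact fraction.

457/66

Against (7/11, 3/11, 1/11), each row's expected payoff is s1: 101/11; s2: 75/11; s3: 56/11.
Taking the (1/6, 2/3, 1/6)-weighted average: (1/6)·(101/11) + (2/3)·(75/11) + (1/6)·(56/11) = 457/66.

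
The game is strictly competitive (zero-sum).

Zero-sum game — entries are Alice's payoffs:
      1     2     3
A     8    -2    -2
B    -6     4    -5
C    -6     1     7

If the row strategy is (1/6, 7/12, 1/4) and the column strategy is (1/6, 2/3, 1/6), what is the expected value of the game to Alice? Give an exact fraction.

Against (1/6, 2/3, 1/6), each row's expected payoff is A: -1/3; B: 5/6; C: 5/6.
Taking the (1/6, 7/12, 1/4)-weighted average: (1/6)·(-1/3) + (7/12)·(5/6) + (1/4)·(5/6) = 23/36.

23/36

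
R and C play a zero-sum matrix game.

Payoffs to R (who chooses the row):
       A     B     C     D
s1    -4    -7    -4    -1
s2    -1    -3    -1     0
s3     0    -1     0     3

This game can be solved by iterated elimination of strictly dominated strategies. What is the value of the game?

Row s1 is strictly dominated by row s2 (-1>-4, -3>-7, -1>-4, 0>-1); eliminate s1.
Row s2 is strictly dominated by row s3 (0>-1, -1>-3, 0>-1, 3>0); eliminate s2.
Column A is strictly dominated by B for C (-1<0); eliminate A.
Column D is strictly dominated by B for C (-1<3); eliminate D.
Column C is strictly dominated by B for C (-1<0); eliminate C.
Only (s3, B) remains, with payoff -1.

-1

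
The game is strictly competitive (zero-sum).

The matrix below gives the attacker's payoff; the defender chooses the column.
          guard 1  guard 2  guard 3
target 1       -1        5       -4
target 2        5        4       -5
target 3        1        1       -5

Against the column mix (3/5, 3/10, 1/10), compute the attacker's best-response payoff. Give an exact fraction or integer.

target 1: (-1)·(3/5) + (5)·(3/10) + (-4)·(1/10) = 1/2.
target 2: (5)·(3/5) + (4)·(3/10) + (-5)·(1/10) = 37/10.
target 3: (1)·(3/5) + (1)·(3/10) + (-5)·(1/10) = 2/5.
The best pure response is target 2 with expected payoff 37/10.

37/10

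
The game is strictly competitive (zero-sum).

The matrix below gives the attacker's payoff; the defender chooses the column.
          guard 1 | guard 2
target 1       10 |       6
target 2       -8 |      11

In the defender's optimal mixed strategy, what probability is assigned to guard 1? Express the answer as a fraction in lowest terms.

Row minima are 6 and -8, so the attacker's maximin is 6; column maxima are 10 and 11, so the defender's minimax is 10. These differ, so the equilibrium is in mixed strategies.
Let the defender play guard 1 with probability q. The attacker is indifferent when 10q + 6(1−q) = −8q + 11(1−q), giving q = 5/23.

5/23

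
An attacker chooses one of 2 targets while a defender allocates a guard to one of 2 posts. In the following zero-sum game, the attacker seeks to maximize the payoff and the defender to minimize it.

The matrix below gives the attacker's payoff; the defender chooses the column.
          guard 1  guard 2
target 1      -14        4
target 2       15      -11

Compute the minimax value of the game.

-47/22

Row minima are -14 and -11, so the attacker's maximin is -11; column maxima are 15 and 4, so the defender's minimax is 4. These differ, so the equilibrium is in mixed strategies.
Let the attacker play target 1 with probability p. The defender is indifferent when −14p + 15(1−p) = 4p − 11(1−p), giving p = 13/22.
Let the defender play guard 1 with probability q. The attacker is indifferent when −14q + 4(1−q) = 15q − 11(1−q), giving q = 15/44.
The value is -14·(15/44) + (4)·(29/44) = -47/22.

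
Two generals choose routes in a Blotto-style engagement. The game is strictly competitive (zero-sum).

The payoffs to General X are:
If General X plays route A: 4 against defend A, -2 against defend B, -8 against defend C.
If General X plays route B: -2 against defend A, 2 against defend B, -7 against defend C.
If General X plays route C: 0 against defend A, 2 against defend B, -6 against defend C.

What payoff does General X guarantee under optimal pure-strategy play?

-6

Row minima: -8, -7, -6 → General X's maximin is -6.
Column maxima: 4, 2, -6 → General Y's minimax is -6.
They coincide at (route C, defend C), so the value is -6.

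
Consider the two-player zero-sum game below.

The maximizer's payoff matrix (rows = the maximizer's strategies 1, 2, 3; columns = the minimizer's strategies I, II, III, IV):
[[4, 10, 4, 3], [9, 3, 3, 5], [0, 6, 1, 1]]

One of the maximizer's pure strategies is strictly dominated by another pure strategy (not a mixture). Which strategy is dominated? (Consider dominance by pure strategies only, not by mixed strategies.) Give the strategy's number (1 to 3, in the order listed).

Compare 3 with 1: 4 > 0, 10 > 6, 4 > 1, 3 > 1.
So 1 strictly dominates 3 for the maximizer; 3 is strictly dominated.

3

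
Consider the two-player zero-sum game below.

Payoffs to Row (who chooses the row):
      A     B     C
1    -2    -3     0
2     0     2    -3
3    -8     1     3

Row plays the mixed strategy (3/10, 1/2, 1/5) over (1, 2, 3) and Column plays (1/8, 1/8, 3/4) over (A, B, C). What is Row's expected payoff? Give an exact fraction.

-73/80

Against (1/8, 1/8, 3/4), each row's expected payoff is 1: -5/8; 2: -2; 3: 11/8.
Taking the (3/10, 1/2, 1/5)-weighted average: (3/10)·(-5/8) + (1/2)·(-2) + (1/5)·(11/8) = -73/80.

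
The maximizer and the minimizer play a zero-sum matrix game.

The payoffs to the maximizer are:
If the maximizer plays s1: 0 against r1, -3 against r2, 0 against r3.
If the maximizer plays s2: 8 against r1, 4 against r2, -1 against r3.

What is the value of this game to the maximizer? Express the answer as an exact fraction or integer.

-3/8

Column r1 is strictly dominated by r2 for the minimizer (it gives the maximizer more in every row).
The remaining 2×2 game on (s1, s2) × (r2, r3) has no saddle point. Let the maximizer play s1 with probability p; indifference gives −3p + 4(1−p) = −(1−p), so p = 5/8.
Similarly the minimizer's optimal q on r2 is 1/8, and the value is -3·(1/8) + (0)·(7/8) = -3/8.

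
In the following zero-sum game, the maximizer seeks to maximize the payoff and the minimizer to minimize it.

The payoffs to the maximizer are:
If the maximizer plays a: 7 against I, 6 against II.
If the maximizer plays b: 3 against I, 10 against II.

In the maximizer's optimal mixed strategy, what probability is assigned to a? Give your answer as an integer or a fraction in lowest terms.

7/8

Row minima are 6 and 3, so the maximizer's maximin is 6; column maxima are 7 and 10, so the minimizer's minimax is 7. These differ, so the equilibrium is in mixed strategies.
Let the maximizer play a with probability p. The minimizer is indifferent when 7p + 3(1−p) = 6p + 10(1−p), giving p = 7/8.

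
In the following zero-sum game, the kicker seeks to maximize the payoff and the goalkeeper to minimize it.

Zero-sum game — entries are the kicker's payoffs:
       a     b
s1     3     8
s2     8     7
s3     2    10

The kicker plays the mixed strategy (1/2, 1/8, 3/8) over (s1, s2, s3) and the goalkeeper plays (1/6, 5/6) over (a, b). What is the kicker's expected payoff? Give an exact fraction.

371/48

Against (1/6, 5/6), each row's expected payoff is s1: 43/6; s2: 43/6; s3: 26/3.
Taking the (1/2, 1/8, 3/8)-weighted average: (1/2)·(43/6) + (1/8)·(43/6) + (3/8)·(26/3) = 371/48.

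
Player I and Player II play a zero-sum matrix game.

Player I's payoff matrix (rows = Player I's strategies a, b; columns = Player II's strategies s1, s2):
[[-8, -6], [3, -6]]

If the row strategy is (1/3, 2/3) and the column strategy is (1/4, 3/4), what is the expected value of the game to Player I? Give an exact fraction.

-14/3

Against (1/4, 3/4), each row's expected payoff is a: -13/2; b: -15/4.
Taking the (1/3, 2/3)-weighted average: (1/3)·(-13/2) + (2/3)·(-15/4) = -14/3.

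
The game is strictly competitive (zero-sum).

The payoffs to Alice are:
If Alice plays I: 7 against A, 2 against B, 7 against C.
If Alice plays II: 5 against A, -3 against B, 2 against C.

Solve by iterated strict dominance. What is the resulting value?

2

Column C is strictly dominated by B for Bob (2<7, -3<2); eliminate C.
Column A is strictly dominated by B for Bob (2<7, -3<5); eliminate A.
Row II is strictly dominated by row I (2>-3); eliminate II.
Only (I, B) remains, with payoff 2.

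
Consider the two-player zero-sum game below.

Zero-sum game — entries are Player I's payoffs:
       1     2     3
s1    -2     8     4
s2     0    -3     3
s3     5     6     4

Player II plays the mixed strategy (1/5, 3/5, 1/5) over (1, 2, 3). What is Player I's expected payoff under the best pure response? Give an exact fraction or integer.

27/5

s1: (-2)·(1/5) + (8)·(3/5) + (4)·(1/5) = 26/5.
s2: (0)·(1/5) + (-3)·(3/5) + (3)·(1/5) = -6/5.
s3: (5)·(1/5) + (6)·(3/5) + (4)·(1/5) = 27/5.
The best pure response is s3 with expected payoff 27/5.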